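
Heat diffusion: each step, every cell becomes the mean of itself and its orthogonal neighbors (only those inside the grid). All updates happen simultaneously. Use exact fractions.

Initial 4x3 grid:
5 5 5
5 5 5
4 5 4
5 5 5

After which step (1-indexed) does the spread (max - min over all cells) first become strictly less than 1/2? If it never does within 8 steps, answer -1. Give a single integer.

Answer: 1

Derivation:
Step 1: max=5, min=23/5, spread=2/5
  -> spread < 1/2 first at step 1
Step 2: max=5, min=563/120, spread=37/120
Step 3: max=355/72, min=5123/1080, spread=101/540
Step 4: max=22109/4500, min=128449/27000, spread=841/5400
Step 5: max=791701/162000, min=289871/60750, spread=11227/97200
Step 6: max=39510457/8100000, min=464465659/97200000, spread=386393/3888000
Step 7: max=2364558563/486000000, min=4189100519/874800000, spread=41940559/546750000
Step 8: max=141715718917/29160000000, min=1677223923379/349920000000, spread=186917629/2799360000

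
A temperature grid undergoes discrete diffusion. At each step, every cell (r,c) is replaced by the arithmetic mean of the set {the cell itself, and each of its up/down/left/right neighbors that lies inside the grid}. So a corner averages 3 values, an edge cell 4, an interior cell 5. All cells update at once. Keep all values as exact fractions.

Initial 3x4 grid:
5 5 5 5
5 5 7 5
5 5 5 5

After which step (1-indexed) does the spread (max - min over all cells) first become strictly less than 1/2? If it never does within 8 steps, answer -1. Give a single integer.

Answer: 2

Derivation:
Step 1: max=11/2, min=5, spread=1/2
Step 2: max=273/50, min=5, spread=23/50
  -> spread < 1/2 first at step 2
Step 3: max=12811/2400, min=1013/200, spread=131/480
Step 4: max=114551/21600, min=18391/3600, spread=841/4320
Step 5: max=45742051/8640000, min=3693373/720000, spread=56863/345600
Step 6: max=410334341/77760000, min=33389543/6480000, spread=386393/3110400
Step 7: max=163913723131/31104000000, min=13380358813/2592000000, spread=26795339/248832000
Step 8: max=9815015714129/1866240000000, min=804686149667/155520000000, spread=254051069/2985984000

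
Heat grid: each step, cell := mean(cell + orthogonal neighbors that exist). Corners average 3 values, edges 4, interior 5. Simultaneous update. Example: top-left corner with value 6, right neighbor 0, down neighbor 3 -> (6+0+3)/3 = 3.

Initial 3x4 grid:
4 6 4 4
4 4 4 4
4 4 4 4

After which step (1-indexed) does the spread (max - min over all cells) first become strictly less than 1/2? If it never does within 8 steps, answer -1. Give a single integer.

Step 1: max=14/3, min=4, spread=2/3
Step 2: max=271/60, min=4, spread=31/60
Step 3: max=2371/540, min=4, spread=211/540
  -> spread < 1/2 first at step 3
Step 4: max=232897/54000, min=3647/900, spread=14077/54000
Step 5: max=2084407/486000, min=219683/54000, spread=5363/24300
Step 6: max=62060809/14580000, min=122869/30000, spread=93859/583200
Step 7: max=3709474481/874800000, min=199736467/48600000, spread=4568723/34992000
Step 8: max=221732435629/52488000000, min=6013618889/1458000000, spread=8387449/83980800

Answer: 3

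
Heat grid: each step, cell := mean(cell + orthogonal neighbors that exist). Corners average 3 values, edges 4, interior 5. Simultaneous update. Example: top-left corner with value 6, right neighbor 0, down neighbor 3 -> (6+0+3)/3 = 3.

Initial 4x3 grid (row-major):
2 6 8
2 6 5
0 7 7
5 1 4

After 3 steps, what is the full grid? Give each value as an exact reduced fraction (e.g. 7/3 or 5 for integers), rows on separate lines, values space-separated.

After step 1:
  10/3 11/2 19/3
  5/2 26/5 13/2
  7/2 21/5 23/4
  2 17/4 4
After step 2:
  34/9 611/120 55/9
  109/30 239/50 1427/240
  61/20 229/50 409/80
  13/4 289/80 14/3
After step 3:
  4501/1080 35569/7200 12347/2160
  13717/3600 28837/6000 39509/7200
  2177/600 4227/1000 4061/800
  793/240 19331/4800 1607/360

Answer: 4501/1080 35569/7200 12347/2160
13717/3600 28837/6000 39509/7200
2177/600 4227/1000 4061/800
793/240 19331/4800 1607/360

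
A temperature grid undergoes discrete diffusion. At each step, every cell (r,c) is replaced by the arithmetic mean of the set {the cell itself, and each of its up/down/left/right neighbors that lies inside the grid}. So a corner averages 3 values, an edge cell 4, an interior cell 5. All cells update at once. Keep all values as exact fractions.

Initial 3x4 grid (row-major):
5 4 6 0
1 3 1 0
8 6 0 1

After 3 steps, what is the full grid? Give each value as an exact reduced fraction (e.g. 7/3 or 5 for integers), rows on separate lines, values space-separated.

Answer: 815/216 4981/1440 1201/480 277/144
11537/2880 3961/1200 709/300 2143/1440
287/72 1657/480 3133/1440 619/432

Derivation:
After step 1:
  10/3 9/2 11/4 2
  17/4 3 2 1/2
  5 17/4 2 1/3
After step 2:
  145/36 163/48 45/16 7/4
  187/48 18/5 41/20 29/24
  9/2 57/16 103/48 17/18
After step 3:
  815/216 4981/1440 1201/480 277/144
  11537/2880 3961/1200 709/300 2143/1440
  287/72 1657/480 3133/1440 619/432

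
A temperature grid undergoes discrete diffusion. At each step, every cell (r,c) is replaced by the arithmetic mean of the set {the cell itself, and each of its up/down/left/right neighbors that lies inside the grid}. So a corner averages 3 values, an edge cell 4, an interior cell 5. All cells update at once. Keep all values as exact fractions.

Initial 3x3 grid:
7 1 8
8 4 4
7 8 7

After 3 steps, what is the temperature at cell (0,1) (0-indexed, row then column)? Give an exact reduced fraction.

Answer: 767/144

Derivation:
Step 1: cell (0,1) = 5
Step 2: cell (0,1) = 59/12
Step 3: cell (0,1) = 767/144
Full grid after step 3:
  1199/216 767/144 2203/432
  195/32 1369/240 3215/576
  349/54 605/96 2581/432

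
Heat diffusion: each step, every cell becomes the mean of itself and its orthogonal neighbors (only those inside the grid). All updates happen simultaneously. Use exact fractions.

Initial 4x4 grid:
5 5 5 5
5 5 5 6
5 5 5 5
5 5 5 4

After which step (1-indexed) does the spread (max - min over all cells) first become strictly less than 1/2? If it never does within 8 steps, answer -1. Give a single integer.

Answer: 2

Derivation:
Step 1: max=16/3, min=14/3, spread=2/3
Step 2: max=1247/240, min=173/36, spread=281/720
  -> spread < 1/2 first at step 2
Step 3: max=11177/2160, min=527/108, spread=637/2160
Step 4: max=332507/64800, min=79753/16200, spread=2699/12960
Step 5: max=9932081/1944000, min=2404441/486000, spread=314317/1944000
Step 6: max=296741699/58320000, min=192948713/38880000, spread=14637259/116640000
Step 7: max=8877557297/1749600000, min=29008108657/5832000000, spread=1751246999/17496000000
Step 8: max=265713777707/52488000000, min=290521187143/58320000000, spread=42447092783/524880000000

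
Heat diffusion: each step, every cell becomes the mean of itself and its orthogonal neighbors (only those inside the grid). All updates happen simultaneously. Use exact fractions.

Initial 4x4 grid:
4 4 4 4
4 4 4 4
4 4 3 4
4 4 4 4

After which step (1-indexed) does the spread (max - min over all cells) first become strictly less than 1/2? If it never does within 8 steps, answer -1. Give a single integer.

Step 1: max=4, min=15/4, spread=1/4
  -> spread < 1/2 first at step 1
Step 2: max=4, min=189/50, spread=11/50
Step 3: max=4, min=9233/2400, spread=367/2400
Step 4: max=2387/600, min=41629/10800, spread=1337/10800
Step 5: max=71531/18000, min=1254331/324000, spread=33227/324000
Step 6: max=427951/108000, min=37665673/9720000, spread=849917/9720000
Step 7: max=6411467/1620000, min=1132685653/291600000, spread=21378407/291600000
Step 8: max=1920311657/486000000, min=34025537629/8748000000, spread=540072197/8748000000

Answer: 1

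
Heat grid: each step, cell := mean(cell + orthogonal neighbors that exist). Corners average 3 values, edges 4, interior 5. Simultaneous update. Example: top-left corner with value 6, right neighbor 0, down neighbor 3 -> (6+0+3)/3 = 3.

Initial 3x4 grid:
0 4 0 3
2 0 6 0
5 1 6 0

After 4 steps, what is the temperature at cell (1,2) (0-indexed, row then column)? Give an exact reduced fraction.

Answer: 57683/24000

Derivation:
Step 1: cell (1,2) = 12/5
Step 2: cell (1,2) = 11/4
Step 3: cell (1,2) = 911/400
Step 4: cell (1,2) = 57683/24000
Full grid after step 4:
  17557/8640 10429/4800 30599/14400 18979/8640
  393809/172800 163399/72000 57683/24000 129101/57600
  62131/25920 110411/43200 35549/14400 7093/2880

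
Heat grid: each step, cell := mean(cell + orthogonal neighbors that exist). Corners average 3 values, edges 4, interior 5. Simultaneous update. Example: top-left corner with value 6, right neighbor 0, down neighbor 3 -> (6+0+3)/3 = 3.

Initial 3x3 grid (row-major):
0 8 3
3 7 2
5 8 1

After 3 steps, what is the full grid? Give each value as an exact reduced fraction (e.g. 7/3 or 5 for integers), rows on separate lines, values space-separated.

After step 1:
  11/3 9/2 13/3
  15/4 28/5 13/4
  16/3 21/4 11/3
After step 2:
  143/36 181/40 145/36
  367/80 447/100 337/80
  43/9 397/80 73/18
After step 3:
  9421/2160 3399/800 9191/2160
  7123/1600 9103/2000 20119/4800
  2579/540 21919/4800 4763/1080

Answer: 9421/2160 3399/800 9191/2160
7123/1600 9103/2000 20119/4800
2579/540 21919/4800 4763/1080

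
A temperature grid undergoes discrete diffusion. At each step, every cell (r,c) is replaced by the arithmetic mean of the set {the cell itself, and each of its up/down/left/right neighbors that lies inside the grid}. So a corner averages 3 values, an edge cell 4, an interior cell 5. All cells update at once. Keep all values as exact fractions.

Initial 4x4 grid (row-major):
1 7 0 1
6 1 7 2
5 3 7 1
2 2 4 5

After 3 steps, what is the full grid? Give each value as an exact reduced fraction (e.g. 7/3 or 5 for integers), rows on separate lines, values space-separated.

After step 1:
  14/3 9/4 15/4 1
  13/4 24/5 17/5 11/4
  4 18/5 22/5 15/4
  3 11/4 9/2 10/3
After step 2:
  61/18 58/15 13/5 5/2
  1003/240 173/50 191/50 109/40
  277/80 391/100 393/100 427/120
  13/4 277/80 899/240 139/36
After step 3:
  8233/2160 749/225 959/300 313/120
  26083/7200 23083/6000 3307/1000 3781/1200
  8881/2400 729/200 22757/6000 12667/3600
  407/120 8621/2400 26999/7200 8039/2160

Answer: 8233/2160 749/225 959/300 313/120
26083/7200 23083/6000 3307/1000 3781/1200
8881/2400 729/200 22757/6000 12667/3600
407/120 8621/2400 26999/7200 8039/2160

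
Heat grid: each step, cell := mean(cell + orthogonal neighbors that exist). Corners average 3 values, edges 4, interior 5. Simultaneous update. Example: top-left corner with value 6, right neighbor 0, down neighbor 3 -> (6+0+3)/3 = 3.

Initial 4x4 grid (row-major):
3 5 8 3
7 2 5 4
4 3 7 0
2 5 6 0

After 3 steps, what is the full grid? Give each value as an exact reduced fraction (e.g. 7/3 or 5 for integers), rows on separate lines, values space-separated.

After step 1:
  5 9/2 21/4 5
  4 22/5 26/5 3
  4 21/5 21/5 11/4
  11/3 4 9/2 2
After step 2:
  9/2 383/80 399/80 53/12
  87/20 223/50 441/100 319/80
  119/30 104/25 417/100 239/80
  35/9 491/120 147/40 37/12
After step 3:
  1091/240 3747/800 11161/2400 1607/360
  5183/1200 8867/2000 4403/1000 9481/2400
  14729/3600 12509/3000 7761/2000 8537/2400
  4301/1080 7117/1800 751/200 2339/720

Answer: 1091/240 3747/800 11161/2400 1607/360
5183/1200 8867/2000 4403/1000 9481/2400
14729/3600 12509/3000 7761/2000 8537/2400
4301/1080 7117/1800 751/200 2339/720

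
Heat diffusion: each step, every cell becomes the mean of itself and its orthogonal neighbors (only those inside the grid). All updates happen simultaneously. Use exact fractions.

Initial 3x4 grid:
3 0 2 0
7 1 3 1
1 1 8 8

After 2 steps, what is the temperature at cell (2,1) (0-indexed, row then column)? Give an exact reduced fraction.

Step 1: cell (2,1) = 11/4
Step 2: cell (2,1) = 263/80
Full grid after step 2:
  47/18 509/240 27/16 7/4
  44/15 253/100 293/100 19/6
  35/12 263/80 197/48 41/9

Answer: 263/80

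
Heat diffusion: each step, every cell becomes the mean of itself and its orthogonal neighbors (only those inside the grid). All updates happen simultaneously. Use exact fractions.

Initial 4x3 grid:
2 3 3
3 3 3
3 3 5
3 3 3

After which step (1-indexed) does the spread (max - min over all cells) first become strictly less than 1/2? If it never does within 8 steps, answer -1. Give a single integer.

Step 1: max=11/3, min=8/3, spread=1
Step 2: max=211/60, min=49/18, spread=143/180
Step 3: max=1831/540, min=607/216, spread=209/360
Step 4: max=53641/16200, min=374483/129600, spread=3643/8640
  -> spread < 1/2 first at step 4
Step 5: max=3186149/972000, min=22812607/7776000, spread=178439/518400
Step 6: max=188871451/58320000, min=1388297633/466560000, spread=1635653/6220800
Step 7: max=5622466567/1749600000, min=84049659547/27993600000, spread=78797407/373248000
Step 8: max=41874830791/13122000000, min=5081732045873/1679616000000, spread=741990121/4478976000

Answer: 4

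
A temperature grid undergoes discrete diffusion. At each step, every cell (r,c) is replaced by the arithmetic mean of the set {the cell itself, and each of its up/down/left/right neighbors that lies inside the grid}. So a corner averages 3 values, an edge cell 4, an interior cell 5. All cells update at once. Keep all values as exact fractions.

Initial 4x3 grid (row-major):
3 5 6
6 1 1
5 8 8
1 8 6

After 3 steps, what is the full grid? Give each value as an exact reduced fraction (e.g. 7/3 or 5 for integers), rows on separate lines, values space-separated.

After step 1:
  14/3 15/4 4
  15/4 21/5 4
  5 6 23/4
  14/3 23/4 22/3
After step 2:
  73/18 997/240 47/12
  1057/240 217/50 359/80
  233/48 267/50 277/48
  185/36 95/16 113/18
After step 3:
  4541/1080 59279/14400 1507/360
  31777/7200 27271/6000 3703/800
  35527/7200 10497/2000 39377/7200
  1147/216 27233/4800 1295/216

Answer: 4541/1080 59279/14400 1507/360
31777/7200 27271/6000 3703/800
35527/7200 10497/2000 39377/7200
1147/216 27233/4800 1295/216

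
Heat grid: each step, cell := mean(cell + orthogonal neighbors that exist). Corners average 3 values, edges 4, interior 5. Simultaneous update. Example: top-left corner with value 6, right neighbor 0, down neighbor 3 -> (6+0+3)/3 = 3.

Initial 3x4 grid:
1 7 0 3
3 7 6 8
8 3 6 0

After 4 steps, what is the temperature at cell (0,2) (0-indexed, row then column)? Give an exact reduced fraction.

Answer: 941437/216000

Derivation:
Step 1: cell (0,2) = 4
Step 2: cell (0,2) = 1009/240
Step 3: cell (0,2) = 30331/7200
Step 4: cell (0,2) = 941437/216000
Full grid after step 4:
  575207/129600 943117/216000 941437/216000 550337/129600
  3987713/864000 1679887/360000 1615537/360000 3828143/864000
  629507/129600 1034617/216000 1017937/216000 583637/129600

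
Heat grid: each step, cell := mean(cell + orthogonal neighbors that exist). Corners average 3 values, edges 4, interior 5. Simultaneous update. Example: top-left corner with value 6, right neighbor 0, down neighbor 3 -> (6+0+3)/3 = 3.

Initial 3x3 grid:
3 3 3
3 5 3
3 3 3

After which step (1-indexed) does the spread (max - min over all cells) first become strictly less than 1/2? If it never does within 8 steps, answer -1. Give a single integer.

Answer: 2

Derivation:
Step 1: max=7/2, min=3, spread=1/2
Step 2: max=87/25, min=129/40, spread=51/200
  -> spread < 1/2 first at step 2
Step 3: max=8023/2400, min=587/180, spread=589/7200
Step 4: max=49943/15000, min=473081/144000, spread=31859/720000
Step 5: max=28611607/8640000, min=2964721/900000, spread=751427/43200000
Step 6: max=178634687/54000000, min=1710263129/518400000, spread=23149331/2592000000
Step 7: max=102794654263/31104000000, min=10694931889/3240000000, spread=616540643/155520000000
Step 8: max=642312453983/194400000000, min=6162652008761/1866240000000, spread=17737747379/9331200000000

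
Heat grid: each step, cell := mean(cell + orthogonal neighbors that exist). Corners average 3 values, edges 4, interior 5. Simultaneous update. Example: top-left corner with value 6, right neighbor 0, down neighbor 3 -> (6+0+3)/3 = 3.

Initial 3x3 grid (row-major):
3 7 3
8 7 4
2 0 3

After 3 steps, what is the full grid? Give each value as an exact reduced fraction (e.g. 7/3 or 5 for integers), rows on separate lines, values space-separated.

After step 1:
  6 5 14/3
  5 26/5 17/4
  10/3 3 7/3
After step 2:
  16/3 313/60 167/36
  293/60 449/100 329/80
  34/9 52/15 115/36
After step 3:
  463/90 17711/3600 10057/2160
  4159/900 26603/6000 19723/4800
  2183/540 3359/900 7757/2160

Answer: 463/90 17711/3600 10057/2160
4159/900 26603/6000 19723/4800
2183/540 3359/900 7757/2160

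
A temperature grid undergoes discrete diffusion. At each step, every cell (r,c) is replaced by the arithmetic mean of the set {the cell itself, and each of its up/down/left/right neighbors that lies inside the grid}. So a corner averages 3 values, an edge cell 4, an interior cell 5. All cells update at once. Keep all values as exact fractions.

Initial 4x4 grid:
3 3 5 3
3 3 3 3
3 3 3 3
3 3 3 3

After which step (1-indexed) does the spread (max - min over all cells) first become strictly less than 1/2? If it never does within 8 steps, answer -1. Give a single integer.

Step 1: max=11/3, min=3, spread=2/3
Step 2: max=211/60, min=3, spread=31/60
Step 3: max=1831/540, min=3, spread=211/540
  -> spread < 1/2 first at step 3
Step 4: max=178843/54000, min=3, spread=16843/54000
Step 5: max=1596643/486000, min=13579/4500, spread=130111/486000
Step 6: max=47382367/14580000, min=817159/270000, spread=3255781/14580000
Step 7: max=1412553691/437400000, min=821107/270000, spread=82360351/437400000
Step 8: max=42117316891/13122000000, min=148306441/48600000, spread=2074577821/13122000000

Answer: 3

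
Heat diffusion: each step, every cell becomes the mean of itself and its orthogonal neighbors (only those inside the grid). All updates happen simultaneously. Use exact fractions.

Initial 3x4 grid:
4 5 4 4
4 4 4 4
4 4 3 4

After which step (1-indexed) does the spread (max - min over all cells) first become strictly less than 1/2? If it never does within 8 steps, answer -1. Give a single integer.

Step 1: max=13/3, min=11/3, spread=2/3
Step 2: max=511/120, min=449/120, spread=31/60
Step 3: max=4531/1080, min=4109/1080, spread=211/540
  -> spread < 1/2 first at step 3
Step 4: max=26759/6480, min=25081/6480, spread=839/3240
Step 5: max=199763/48600, min=189037/48600, spread=5363/24300
Step 6: max=4759459/1166400, min=4571741/1166400, spread=93859/583200
Step 7: max=284504723/69984000, min=275367277/69984000, spread=4568723/34992000
Step 8: max=680233849/167961600, min=663458951/167961600, spread=8387449/83980800

Answer: 3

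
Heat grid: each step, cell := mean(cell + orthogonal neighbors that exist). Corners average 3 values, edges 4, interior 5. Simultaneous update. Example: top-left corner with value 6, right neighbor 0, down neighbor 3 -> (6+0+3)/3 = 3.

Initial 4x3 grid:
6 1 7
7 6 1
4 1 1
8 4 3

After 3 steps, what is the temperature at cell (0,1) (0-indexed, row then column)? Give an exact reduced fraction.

Step 1: cell (0,1) = 5
Step 2: cell (0,1) = 119/30
Step 3: cell (0,1) = 7741/1800
Full grid after step 3:
  9907/2160 7741/1800 2579/720
  33829/7200 5713/1500 8243/2400
  31739/7200 474/125 21139/7200
  9647/2160 367/100 6697/2160

Answer: 7741/1800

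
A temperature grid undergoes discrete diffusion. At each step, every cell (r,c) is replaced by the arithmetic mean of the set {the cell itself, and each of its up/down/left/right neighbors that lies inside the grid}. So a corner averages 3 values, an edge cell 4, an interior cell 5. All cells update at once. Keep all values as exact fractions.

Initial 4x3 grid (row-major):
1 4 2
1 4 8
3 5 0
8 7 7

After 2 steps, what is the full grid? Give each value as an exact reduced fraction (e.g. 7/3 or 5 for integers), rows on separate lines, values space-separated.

After step 1:
  2 11/4 14/3
  9/4 22/5 7/2
  17/4 19/5 5
  6 27/4 14/3
After step 2:
  7/3 829/240 131/36
  129/40 167/50 527/120
  163/40 121/25 509/120
  17/3 1273/240 197/36

Answer: 7/3 829/240 131/36
129/40 167/50 527/120
163/40 121/25 509/120
17/3 1273/240 197/36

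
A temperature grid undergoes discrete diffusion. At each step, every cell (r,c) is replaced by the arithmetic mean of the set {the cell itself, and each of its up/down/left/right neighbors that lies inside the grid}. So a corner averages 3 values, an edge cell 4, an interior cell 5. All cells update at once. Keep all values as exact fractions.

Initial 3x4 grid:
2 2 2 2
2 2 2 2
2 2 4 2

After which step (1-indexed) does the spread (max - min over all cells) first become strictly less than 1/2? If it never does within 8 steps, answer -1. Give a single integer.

Step 1: max=8/3, min=2, spread=2/3
Step 2: max=151/60, min=2, spread=31/60
Step 3: max=1291/540, min=2, spread=211/540
  -> spread < 1/2 first at step 3
Step 4: max=124897/54000, min=1847/900, spread=14077/54000
Step 5: max=1112407/486000, min=111683/54000, spread=5363/24300
Step 6: max=32900809/14580000, min=62869/30000, spread=93859/583200
Step 7: max=1959874481/874800000, min=102536467/48600000, spread=4568723/34992000
Step 8: max=116756435629/52488000000, min=3097618889/1458000000, spread=8387449/83980800

Answer: 3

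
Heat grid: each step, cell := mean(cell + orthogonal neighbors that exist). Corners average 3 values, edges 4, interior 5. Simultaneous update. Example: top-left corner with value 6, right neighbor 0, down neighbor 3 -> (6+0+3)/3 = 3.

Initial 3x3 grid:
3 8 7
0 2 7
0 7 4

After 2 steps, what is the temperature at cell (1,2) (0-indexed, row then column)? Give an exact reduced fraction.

Step 1: cell (1,2) = 5
Step 2: cell (1,2) = 347/60
Full grid after step 2:
  119/36 26/5 52/9
  241/80 193/50 347/60
  41/18 983/240 19/4

Answer: 347/60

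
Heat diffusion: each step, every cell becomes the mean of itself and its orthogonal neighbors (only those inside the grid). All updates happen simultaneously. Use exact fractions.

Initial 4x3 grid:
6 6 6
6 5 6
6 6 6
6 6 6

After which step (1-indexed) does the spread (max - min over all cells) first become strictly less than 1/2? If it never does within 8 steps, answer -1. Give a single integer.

Step 1: max=6, min=23/4, spread=1/4
  -> spread < 1/2 first at step 1
Step 2: max=6, min=577/100, spread=23/100
Step 3: max=2387/400, min=27989/4800, spread=131/960
Step 4: max=42809/7200, min=252649/43200, spread=841/8640
Step 5: max=8546627/1440000, min=101137949/17280000, spread=56863/691200
Step 6: max=76770457/12960000, min=911585659/155520000, spread=386393/6220800
Step 7: max=30683641187/5184000000, min=364854276869/62208000000, spread=26795339/497664000
Step 8: max=1839153850333/311040000000, min=21911064285871/3732480000000, spread=254051069/5971968000

Answer: 1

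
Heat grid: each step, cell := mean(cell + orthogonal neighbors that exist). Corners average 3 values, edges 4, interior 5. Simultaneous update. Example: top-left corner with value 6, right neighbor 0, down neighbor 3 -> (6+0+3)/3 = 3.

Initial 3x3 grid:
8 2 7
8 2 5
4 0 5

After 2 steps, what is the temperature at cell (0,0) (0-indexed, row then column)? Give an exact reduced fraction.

Step 1: cell (0,0) = 6
Step 2: cell (0,0) = 65/12
Full grid after step 2:
  65/12 1129/240 85/18
  189/40 423/100 323/80
  49/12 809/240 65/18

Answer: 65/12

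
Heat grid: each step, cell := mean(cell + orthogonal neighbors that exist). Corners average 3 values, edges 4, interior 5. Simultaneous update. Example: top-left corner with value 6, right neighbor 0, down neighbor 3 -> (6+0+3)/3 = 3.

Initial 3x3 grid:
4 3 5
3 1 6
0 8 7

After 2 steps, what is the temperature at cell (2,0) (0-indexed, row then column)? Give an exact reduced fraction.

Answer: 29/9

Derivation:
Step 1: cell (2,0) = 11/3
Step 2: cell (2,0) = 29/9
Full grid after step 2:
  103/36 309/80 38/9
  33/10 91/25 1237/240
  29/9 283/60 21/4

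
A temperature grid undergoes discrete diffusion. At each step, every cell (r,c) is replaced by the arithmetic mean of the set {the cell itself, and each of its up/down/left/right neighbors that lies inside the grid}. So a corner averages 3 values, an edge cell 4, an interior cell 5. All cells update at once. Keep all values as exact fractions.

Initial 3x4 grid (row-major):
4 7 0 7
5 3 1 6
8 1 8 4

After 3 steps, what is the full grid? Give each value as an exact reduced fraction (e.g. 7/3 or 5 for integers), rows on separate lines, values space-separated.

After step 1:
  16/3 7/2 15/4 13/3
  5 17/5 18/5 9/2
  14/3 5 7/2 6
After step 2:
  83/18 959/240 911/240 151/36
  23/5 41/10 15/4 553/120
  44/9 497/120 181/40 14/3
After step 3:
  9509/2160 5941/1440 1133/288 9071/2160
  91/20 1647/400 4987/1200 6199/1440
  4907/1080 1589/360 205/48 23/5

Answer: 9509/2160 5941/1440 1133/288 9071/2160
91/20 1647/400 4987/1200 6199/1440
4907/1080 1589/360 205/48 23/5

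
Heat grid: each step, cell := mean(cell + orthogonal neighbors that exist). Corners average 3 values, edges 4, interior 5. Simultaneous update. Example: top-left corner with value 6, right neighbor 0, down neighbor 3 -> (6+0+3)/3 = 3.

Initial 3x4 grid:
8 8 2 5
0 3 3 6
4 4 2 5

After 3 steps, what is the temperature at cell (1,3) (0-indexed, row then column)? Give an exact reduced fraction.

Answer: 60431/14400

Derivation:
Step 1: cell (1,3) = 19/4
Step 2: cell (1,3) = 997/240
Step 3: cell (1,3) = 60431/14400
Full grid after step 3:
  4783/1080 31643/7200 31373/7200 4681/1080
  6259/1600 7793/2000 23719/6000 60431/14400
  3713/1080 24943/7200 26873/7200 4291/1080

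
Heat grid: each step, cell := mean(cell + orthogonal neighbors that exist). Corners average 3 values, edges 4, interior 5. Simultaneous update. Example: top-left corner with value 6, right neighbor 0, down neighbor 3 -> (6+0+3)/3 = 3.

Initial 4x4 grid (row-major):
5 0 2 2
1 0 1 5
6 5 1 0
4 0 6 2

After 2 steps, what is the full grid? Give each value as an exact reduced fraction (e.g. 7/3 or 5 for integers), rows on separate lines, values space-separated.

After step 1:
  2 7/4 5/4 3
  3 7/5 9/5 2
  4 12/5 13/5 2
  10/3 15/4 9/4 8/3
After step 2:
  9/4 8/5 39/20 25/12
  13/5 207/100 181/100 11/5
  191/60 283/100 221/100 139/60
  133/36 44/15 169/60 83/36

Answer: 9/4 8/5 39/20 25/12
13/5 207/100 181/100 11/5
191/60 283/100 221/100 139/60
133/36 44/15 169/60 83/36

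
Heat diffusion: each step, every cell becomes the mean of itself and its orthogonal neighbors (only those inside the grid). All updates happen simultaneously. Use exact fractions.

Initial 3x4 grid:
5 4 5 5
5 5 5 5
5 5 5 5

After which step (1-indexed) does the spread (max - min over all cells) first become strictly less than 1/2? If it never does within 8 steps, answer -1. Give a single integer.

Answer: 1

Derivation:
Step 1: max=5, min=14/3, spread=1/3
  -> spread < 1/2 first at step 1
Step 2: max=5, min=569/120, spread=31/120
Step 3: max=5, min=5189/1080, spread=211/1080
Step 4: max=8953/1800, min=523103/108000, spread=14077/108000
Step 5: max=536317/108000, min=4719593/972000, spread=5363/48600
Step 6: max=297131/60000, min=142059191/29160000, spread=93859/1166400
Step 7: max=480663533/97200000, min=8537725519/1749600000, spread=4568723/69984000
Step 8: max=14398381111/2916000000, min=513099564371/104976000000, spread=8387449/167961600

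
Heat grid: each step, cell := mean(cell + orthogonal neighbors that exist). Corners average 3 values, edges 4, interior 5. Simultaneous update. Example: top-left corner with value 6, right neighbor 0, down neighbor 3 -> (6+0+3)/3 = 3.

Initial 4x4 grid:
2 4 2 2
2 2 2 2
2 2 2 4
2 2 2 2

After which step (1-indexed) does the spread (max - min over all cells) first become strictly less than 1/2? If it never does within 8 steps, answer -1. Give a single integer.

Step 1: max=8/3, min=2, spread=2/3
Step 2: max=151/60, min=2, spread=31/60
Step 3: max=1291/540, min=2, spread=211/540
  -> spread < 1/2 first at step 3
Step 4: max=25343/10800, min=466/225, spread=119/432
Step 5: max=139517/60000, min=7066/3375, spread=125093/540000
Step 6: max=5642449/2430000, min=95971/45000, spread=92003/486000
Step 7: max=33690857/14580000, min=653603/303750, spread=2317913/14580000
Step 8: max=5044578757/2187000000, min=791959357/364500000, spread=58564523/437400000

Answer: 3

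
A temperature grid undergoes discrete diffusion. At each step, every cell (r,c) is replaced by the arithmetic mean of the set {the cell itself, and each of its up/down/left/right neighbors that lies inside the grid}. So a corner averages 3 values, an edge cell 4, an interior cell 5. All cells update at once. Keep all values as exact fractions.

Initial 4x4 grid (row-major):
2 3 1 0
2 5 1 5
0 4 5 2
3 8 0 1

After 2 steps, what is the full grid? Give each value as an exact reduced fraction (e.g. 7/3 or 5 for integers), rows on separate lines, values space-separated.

Answer: 22/9 7/3 47/20 7/4
59/24 79/25 241/100 213/80
377/120 79/25 339/100 173/80
29/9 919/240 213/80 31/12

Derivation:
After step 1:
  7/3 11/4 5/4 2
  9/4 3 17/5 2
  9/4 22/5 12/5 13/4
  11/3 15/4 7/2 1
After step 2:
  22/9 7/3 47/20 7/4
  59/24 79/25 241/100 213/80
  377/120 79/25 339/100 173/80
  29/9 919/240 213/80 31/12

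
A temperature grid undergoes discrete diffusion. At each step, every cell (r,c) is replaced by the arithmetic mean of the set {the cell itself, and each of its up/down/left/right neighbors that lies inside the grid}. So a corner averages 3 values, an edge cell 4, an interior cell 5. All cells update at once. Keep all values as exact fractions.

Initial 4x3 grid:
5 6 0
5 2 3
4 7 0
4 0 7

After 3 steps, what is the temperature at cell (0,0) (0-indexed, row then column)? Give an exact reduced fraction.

Answer: 9341/2160

Derivation:
Step 1: cell (0,0) = 16/3
Step 2: cell (0,0) = 151/36
Step 3: cell (0,0) = 9341/2160
Full grid after step 3:
  9341/2160 49969/14400 2357/720
  14071/3600 23261/6000 3457/1200
  14891/3600 1653/500 12391/3600
  3833/1080 2993/800 1679/540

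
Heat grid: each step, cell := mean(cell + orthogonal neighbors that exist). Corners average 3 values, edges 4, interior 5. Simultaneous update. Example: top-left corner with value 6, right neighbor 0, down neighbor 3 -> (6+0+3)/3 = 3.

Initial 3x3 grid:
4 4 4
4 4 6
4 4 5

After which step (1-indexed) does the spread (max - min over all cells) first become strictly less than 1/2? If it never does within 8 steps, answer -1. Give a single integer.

Answer: 3

Derivation:
Step 1: max=5, min=4, spread=1
Step 2: max=1129/240, min=4, spread=169/240
Step 3: max=827/180, min=4939/1200, spread=1723/3600
  -> spread < 1/2 first at step 3
Step 4: max=16183/3600, min=22487/5400, spread=143/432
Step 5: max=2886103/648000, min=50657/12000, spread=1205/5184
Step 6: max=171607741/38880000, min=82631683/19440000, spread=10151/62208
Step 7: max=1138258903/259200000, min=4988544751/1166400000, spread=85517/746496
Step 8: max=612116072069/139968000000, min=100143222949/23328000000, spread=720431/8957952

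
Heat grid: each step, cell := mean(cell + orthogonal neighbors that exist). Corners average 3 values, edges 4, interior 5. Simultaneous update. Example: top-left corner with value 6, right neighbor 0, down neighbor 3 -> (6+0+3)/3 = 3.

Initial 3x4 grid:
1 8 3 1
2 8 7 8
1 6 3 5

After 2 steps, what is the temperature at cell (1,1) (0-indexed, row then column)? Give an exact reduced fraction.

Answer: 49/10

Derivation:
Step 1: cell (1,1) = 31/5
Step 2: cell (1,1) = 49/10
Full grid after step 2:
  35/9 1177/240 391/80 14/3
  119/30 49/10 109/20 1223/240
  7/2 379/80 1253/240 95/18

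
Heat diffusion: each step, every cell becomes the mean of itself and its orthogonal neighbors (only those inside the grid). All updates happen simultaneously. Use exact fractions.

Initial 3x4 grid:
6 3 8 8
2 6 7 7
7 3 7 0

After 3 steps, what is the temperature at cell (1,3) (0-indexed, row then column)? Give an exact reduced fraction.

Step 1: cell (1,3) = 11/2
Step 2: cell (1,3) = 149/24
Step 3: cell (1,3) = 41507/7200
Full grid after step 3:
  5111/1080 40027/7200 42847/7200 2807/432
  71129/14400 14963/3000 35321/6000 41507/7200
  3319/720 6167/1200 4559/900 1183/216

Answer: 41507/7200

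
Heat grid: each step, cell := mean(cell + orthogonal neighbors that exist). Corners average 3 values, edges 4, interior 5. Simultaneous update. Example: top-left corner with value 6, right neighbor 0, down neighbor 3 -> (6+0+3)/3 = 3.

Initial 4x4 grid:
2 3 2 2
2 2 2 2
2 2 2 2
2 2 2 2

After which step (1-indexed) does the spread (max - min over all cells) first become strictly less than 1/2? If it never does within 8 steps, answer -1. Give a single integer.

Answer: 1

Derivation:
Step 1: max=7/3, min=2, spread=1/3
  -> spread < 1/2 first at step 1
Step 2: max=271/120, min=2, spread=31/120
Step 3: max=2371/1080, min=2, spread=211/1080
Step 4: max=232843/108000, min=2, spread=16843/108000
Step 5: max=2082643/972000, min=18079/9000, spread=130111/972000
Step 6: max=61962367/29160000, min=1087159/540000, spread=3255781/29160000
Step 7: max=1849953691/874800000, min=1091107/540000, spread=82360351/874800000
Step 8: max=55239316891/26244000000, min=196906441/97200000, spread=2074577821/26244000000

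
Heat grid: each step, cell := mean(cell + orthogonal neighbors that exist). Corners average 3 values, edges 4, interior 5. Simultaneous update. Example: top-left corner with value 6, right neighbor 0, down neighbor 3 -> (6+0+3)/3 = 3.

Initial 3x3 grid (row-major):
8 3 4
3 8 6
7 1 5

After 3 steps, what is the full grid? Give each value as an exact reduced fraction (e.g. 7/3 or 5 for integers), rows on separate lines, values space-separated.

After step 1:
  14/3 23/4 13/3
  13/2 21/5 23/4
  11/3 21/4 4
After step 2:
  203/36 379/80 95/18
  571/120 549/100 1097/240
  185/36 1027/240 5
After step 3:
  10897/2160 25373/4800 5251/1080
  37847/7200 28603/6000 73219/14400
  10207/2160 71669/14400 277/60

Answer: 10897/2160 25373/4800 5251/1080
37847/7200 28603/6000 73219/14400
10207/2160 71669/14400 277/60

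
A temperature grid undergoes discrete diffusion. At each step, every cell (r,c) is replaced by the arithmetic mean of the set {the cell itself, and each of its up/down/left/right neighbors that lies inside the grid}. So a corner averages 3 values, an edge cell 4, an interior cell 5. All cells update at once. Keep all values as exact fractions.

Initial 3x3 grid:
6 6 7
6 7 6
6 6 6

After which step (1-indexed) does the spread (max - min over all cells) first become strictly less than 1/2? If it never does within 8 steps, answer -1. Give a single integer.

Step 1: max=13/2, min=6, spread=1/2
Step 2: max=58/9, min=489/80, spread=239/720
  -> spread < 1/2 first at step 2
Step 3: max=45527/7200, min=2207/360, spread=1387/7200
Step 4: max=204841/32400, min=133669/21600, spread=347/2592
Step 5: max=12218477/1944000, min=8023943/1296000, spread=2921/31104
Step 6: max=732266269/116640000, min=483050221/77760000, spread=24611/373248
Step 7: max=43842087593/6998400000, min=29012090687/4665600000, spread=207329/4478976
Step 8: max=2628268475521/419904000000, min=1743081926389/279936000000, spread=1746635/53747712

Answer: 2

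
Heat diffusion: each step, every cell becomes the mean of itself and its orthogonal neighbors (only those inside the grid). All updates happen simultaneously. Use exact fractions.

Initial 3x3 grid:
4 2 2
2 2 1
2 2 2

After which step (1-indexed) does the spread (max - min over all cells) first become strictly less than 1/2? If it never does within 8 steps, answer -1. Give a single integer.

Step 1: max=8/3, min=5/3, spread=1
Step 2: max=23/9, min=413/240, spread=601/720
Step 3: max=313/135, min=3883/2160, spread=25/48
Step 4: max=73289/32400, min=245681/129600, spread=211/576
  -> spread < 1/2 first at step 4
Step 5: max=2124929/972000, min=15000307/7776000, spread=1777/6912
Step 6: max=251247851/116640000, min=920779529/466560000, spread=14971/82944
Step 7: max=928625167/437400000, min=55884857563/27993600000, spread=126121/995328
Step 8: max=884191403309/419904000000, min=3387351691361/1679616000000, spread=1062499/11943936

Answer: 4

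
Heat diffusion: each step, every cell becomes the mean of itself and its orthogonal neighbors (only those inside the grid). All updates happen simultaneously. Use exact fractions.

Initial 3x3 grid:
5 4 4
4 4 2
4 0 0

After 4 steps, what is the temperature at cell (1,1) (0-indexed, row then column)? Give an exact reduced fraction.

Answer: 90937/30000

Derivation:
Step 1: cell (1,1) = 14/5
Step 2: cell (1,1) = 79/25
Step 3: cell (1,1) = 1471/500
Step 4: cell (1,1) = 90937/30000
Full grid after step 4:
  235943/64800 2917387/864000 405361/129600
  104681/32000 90937/30000 386377/144000
  379811/129600 69391/27000 154243/64800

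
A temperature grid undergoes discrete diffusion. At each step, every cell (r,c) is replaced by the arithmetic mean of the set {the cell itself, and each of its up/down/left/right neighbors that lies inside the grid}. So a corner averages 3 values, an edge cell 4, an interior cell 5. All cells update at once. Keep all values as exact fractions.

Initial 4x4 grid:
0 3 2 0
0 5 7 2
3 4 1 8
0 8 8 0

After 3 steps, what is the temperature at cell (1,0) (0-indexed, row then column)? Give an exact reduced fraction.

Step 1: cell (1,0) = 2
Step 2: cell (1,0) = 171/80
Step 3: cell (1,0) = 2011/800
Full grid after step 3:
  1571/720 761/300 2701/900 3007/1080
  2011/800 6389/2000 10033/3000 12859/3600
  22651/7200 2771/750 25979/6000 14011/3600
  959/270 30361/7200 31457/7200 9821/2160

Answer: 2011/800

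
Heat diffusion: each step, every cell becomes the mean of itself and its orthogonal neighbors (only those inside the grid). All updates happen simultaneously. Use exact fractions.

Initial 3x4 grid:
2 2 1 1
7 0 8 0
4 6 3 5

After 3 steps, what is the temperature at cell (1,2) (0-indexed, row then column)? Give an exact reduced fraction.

Answer: 1721/600

Derivation:
Step 1: cell (1,2) = 12/5
Step 2: cell (1,2) = 19/5
Step 3: cell (1,2) = 1721/600
Full grid after step 3:
  3653/1080 3827/1440 4013/1440 4699/2160
  10097/2880 4543/1200 1721/600 4459/1440
  2359/540 5477/1440 5723/1440 6949/2160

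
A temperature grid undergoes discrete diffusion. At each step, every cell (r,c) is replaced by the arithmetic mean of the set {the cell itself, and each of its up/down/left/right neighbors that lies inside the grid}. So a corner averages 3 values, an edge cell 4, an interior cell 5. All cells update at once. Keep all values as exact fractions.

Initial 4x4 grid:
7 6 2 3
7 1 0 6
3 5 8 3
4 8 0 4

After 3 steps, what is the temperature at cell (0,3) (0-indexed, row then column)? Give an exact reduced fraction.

Answer: 469/135

Derivation:
Step 1: cell (0,3) = 11/3
Step 2: cell (0,3) = 113/36
Step 3: cell (0,3) = 469/135
Full grid after step 3:
  643/135 30517/7200 25429/7200 469/135
  34087/7200 6241/1500 5707/1500 24559/7200
  2233/480 4467/1000 2273/600 28511/7200
  343/72 139/32 30731/7200 4081/1080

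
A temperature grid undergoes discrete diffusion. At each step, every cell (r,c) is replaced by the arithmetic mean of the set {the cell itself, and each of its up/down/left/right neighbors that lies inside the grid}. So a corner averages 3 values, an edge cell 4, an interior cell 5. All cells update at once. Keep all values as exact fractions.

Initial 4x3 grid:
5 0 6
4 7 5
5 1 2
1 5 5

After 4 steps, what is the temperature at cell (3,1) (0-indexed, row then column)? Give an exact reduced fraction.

Answer: 196237/54000

Derivation:
Step 1: cell (3,1) = 3
Step 2: cell (3,1) = 11/3
Step 3: cell (3,1) = 1519/450
Step 4: cell (3,1) = 196237/54000
Full grid after step 4:
  86813/21600 1697501/432000 33233/8100
  68039/18000 90143/22500 838843/216000
  202207/54000 652819/180000 92467/24000
  56341/16200 196237/54000 25771/7200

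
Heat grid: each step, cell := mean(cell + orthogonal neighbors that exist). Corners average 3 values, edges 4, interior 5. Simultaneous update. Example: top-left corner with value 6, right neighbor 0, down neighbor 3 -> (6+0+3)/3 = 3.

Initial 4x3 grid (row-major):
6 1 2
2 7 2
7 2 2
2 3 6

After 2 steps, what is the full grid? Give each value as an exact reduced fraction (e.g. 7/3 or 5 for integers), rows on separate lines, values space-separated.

Answer: 25/6 43/15 107/36
291/80 79/20 643/240
339/80 33/10 847/240
7/2 907/240 119/36

Derivation:
After step 1:
  3 4 5/3
  11/2 14/5 13/4
  13/4 21/5 3
  4 13/4 11/3
After step 2:
  25/6 43/15 107/36
  291/80 79/20 643/240
  339/80 33/10 847/240
  7/2 907/240 119/36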